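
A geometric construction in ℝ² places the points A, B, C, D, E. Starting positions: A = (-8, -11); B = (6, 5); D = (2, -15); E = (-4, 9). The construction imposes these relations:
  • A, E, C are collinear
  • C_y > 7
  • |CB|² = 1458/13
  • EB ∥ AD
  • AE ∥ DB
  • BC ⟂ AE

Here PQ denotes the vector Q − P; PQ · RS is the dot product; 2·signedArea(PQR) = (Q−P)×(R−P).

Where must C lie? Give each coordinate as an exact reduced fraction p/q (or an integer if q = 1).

1. C_x = -57/13  [A, E, C are collinear ∩ BC ⟂ AE]
2. C_y = 92/13  [A, E, C are collinear ∩ BC ⟂ AE]
   → C = (-57/13, 92/13)

C = (-57/13, 92/13)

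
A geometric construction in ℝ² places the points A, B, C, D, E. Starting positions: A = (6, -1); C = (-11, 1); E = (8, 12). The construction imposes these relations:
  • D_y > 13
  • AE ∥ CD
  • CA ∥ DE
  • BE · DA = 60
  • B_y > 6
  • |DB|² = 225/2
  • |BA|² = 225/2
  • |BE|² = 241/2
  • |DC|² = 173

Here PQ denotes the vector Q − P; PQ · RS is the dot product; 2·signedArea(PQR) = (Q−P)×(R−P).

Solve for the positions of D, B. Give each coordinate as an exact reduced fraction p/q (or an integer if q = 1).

B = (-3/2, 13/2)
D = (-9, 14)

1. D_x = -9  [CA ∥ DE ∩ AE ∥ CD]
2. D_y = 14  [CA ∥ DE ∩ AE ∥ CD]
   → D = (-9, 14)
3. B_x = -3/2  [line -15·x + 15·y + -120 = 0 ∩ |DB|² = 225/2]
4. B_y = 13/2  [line -15·x + 15·y + -120 = 0 ∩ |DB|² = 225/2]
   → B = (-3/2, 13/2)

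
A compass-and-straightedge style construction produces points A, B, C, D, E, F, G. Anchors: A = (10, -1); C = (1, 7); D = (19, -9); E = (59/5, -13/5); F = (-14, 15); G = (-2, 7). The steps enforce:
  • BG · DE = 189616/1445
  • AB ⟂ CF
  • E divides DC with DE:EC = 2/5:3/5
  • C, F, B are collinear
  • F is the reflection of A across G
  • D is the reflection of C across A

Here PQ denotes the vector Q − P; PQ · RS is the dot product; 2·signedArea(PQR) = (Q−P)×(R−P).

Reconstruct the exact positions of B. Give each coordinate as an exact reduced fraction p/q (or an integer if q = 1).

1. B_x = 3274/289  [C, F, B are collinear ∩ AB ⟂ CF]
2. B_y = 431/289  [C, F, B are collinear ∩ AB ⟂ CF]
   → B = (3274/289, 431/289)

B = (3274/289, 431/289)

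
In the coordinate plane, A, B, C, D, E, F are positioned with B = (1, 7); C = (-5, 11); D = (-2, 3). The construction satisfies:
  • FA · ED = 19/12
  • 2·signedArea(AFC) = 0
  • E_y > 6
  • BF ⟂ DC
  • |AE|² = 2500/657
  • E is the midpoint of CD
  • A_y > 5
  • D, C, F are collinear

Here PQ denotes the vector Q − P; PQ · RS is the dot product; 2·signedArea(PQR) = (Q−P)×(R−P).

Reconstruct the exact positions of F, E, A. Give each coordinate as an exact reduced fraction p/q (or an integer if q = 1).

A = (-411/146, 1133/219)
E = (-7/2, 7)
F = (-215/73, 403/73)

1. F_x = -215/73  [D, C, F are collinear ∩ BF ⟂ DC]
2. F_y = 403/73  [D, C, F are collinear ∩ BF ⟂ DC]
   → F = (-215/73, 403/73)
3. E_x = -7/2  [E is the midpoint of CD]
4. E_y = 7  [E is the midpoint of CD]
   → E = (-7/2, 7)
5. A_x = -411/146  [2·signedArea(AFC) = 0 ∩ FA · ED = 19/12]
6. A_y = 1133/219  [2·signedArea(AFC) = 0 ∩ FA · ED = 19/12]
   → A = (-411/146, 1133/219)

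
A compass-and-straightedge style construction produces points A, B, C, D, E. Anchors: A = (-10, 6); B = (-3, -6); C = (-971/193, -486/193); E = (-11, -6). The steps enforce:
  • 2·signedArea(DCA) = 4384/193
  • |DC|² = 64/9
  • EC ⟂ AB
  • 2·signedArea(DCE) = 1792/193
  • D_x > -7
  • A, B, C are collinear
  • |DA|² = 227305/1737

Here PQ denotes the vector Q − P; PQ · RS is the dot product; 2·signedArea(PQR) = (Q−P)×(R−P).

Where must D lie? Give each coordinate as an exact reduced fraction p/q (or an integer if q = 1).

1. D_x = -3673/579  [2·signedArea(DCA) = 4384/193 ∩ 2·signedArea(DCE) = 1792/193]
2. D_y = -934/193  [2·signedArea(DCA) = 4384/193 ∩ 2·signedArea(DCE) = 1792/193]
   → D = (-3673/579, -934/193)

D = (-3673/579, -934/193)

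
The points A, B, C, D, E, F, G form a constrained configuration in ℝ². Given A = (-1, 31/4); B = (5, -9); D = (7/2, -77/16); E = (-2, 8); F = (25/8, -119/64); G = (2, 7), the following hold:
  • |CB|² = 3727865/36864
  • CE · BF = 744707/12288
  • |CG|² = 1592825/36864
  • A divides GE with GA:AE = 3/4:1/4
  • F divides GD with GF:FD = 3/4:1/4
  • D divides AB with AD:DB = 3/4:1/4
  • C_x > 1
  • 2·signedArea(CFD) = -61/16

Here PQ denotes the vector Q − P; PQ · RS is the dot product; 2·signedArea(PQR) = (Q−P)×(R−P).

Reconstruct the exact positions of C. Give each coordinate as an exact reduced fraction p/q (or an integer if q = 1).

C = (37/24, 85/192)

1. C_x = 37/24  [CE · BF = 744707/12288 ∩ 2·signedArea(CFD) = -61/16]
2. C_y = 85/192  [CE · BF = 744707/12288 ∩ 2·signedArea(CFD) = -61/16]
   → C = (37/24, 85/192)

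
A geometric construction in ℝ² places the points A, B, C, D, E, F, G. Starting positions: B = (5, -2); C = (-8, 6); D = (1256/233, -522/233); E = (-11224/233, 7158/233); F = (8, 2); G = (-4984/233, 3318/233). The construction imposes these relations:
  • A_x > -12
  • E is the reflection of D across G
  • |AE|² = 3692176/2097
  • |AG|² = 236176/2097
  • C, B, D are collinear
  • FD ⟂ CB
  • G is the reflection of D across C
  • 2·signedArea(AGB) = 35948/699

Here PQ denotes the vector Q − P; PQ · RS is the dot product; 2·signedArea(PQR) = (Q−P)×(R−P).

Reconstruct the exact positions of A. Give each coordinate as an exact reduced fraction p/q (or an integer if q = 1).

1. A_x = -8104/699  [line 3784/233·x + 6149/233·y + -55814/699 = 0 ∩ |AG|² = 236176/2097]
2. A_y = 7102/699  [line 3784/233·x + 6149/233·y + -55814/699 = 0 ∩ |AG|² = 236176/2097]
   → A = (-8104/699, 7102/699)

A = (-8104/699, 7102/699)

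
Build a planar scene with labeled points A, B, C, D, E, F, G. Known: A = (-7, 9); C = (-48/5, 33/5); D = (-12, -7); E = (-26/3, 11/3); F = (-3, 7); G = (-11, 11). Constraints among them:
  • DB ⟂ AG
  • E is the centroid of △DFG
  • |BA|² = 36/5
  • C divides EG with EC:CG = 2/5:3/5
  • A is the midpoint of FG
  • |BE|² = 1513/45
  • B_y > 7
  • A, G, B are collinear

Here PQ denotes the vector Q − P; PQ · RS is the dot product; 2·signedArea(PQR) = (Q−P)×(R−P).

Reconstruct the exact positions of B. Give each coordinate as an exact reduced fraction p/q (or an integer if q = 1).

B = (-23/5, 39/5)

1. B_x = -23/5  [A, G, B are collinear ∩ DB ⟂ AG]
2. B_y = 39/5  [A, G, B are collinear ∩ DB ⟂ AG]
   → B = (-23/5, 39/5)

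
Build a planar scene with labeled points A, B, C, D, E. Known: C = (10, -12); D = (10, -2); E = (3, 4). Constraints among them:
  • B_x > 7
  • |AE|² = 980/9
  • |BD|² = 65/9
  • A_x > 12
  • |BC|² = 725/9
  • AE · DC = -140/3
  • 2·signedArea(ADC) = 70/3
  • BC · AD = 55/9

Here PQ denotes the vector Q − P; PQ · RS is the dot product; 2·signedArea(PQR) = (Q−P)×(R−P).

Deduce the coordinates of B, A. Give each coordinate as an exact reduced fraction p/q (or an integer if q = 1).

1. A_x = 37/3  [AE · DC = -140/3 ∩ 2·signedArea(ADC) = 70/3]
2. A_y = -2/3  [AE · DC = -140/3 ∩ 2·signedArea(ADC) = 70/3]
   → A = (37/3, -2/3)
3. B_x = 23/3  [line 7/3·x + 4/3·y + -121/9 = 0 ∩ |BD|² = 65/9]
4. B_y = -10/3  [line 7/3·x + 4/3·y + -121/9 = 0 ∩ |BD|² = 65/9]
   → B = (23/3, -10/3)

A = (37/3, -2/3)
B = (23/3, -10/3)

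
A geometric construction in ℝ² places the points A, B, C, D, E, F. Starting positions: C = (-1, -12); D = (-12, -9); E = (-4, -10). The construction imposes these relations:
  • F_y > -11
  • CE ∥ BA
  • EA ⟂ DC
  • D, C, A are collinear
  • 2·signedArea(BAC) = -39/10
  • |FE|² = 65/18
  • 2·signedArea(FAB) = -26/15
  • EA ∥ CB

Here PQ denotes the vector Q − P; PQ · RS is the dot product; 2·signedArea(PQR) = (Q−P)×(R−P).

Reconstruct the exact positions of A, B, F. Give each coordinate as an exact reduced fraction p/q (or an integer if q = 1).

1. A_x = -43/10  [D, C, A are collinear ∩ EA ⟂ DC]
2. A_y = -111/10  [D, C, A are collinear ∩ EA ⟂ DC]
   → A = (-43/10, -111/10)
3. B_x = -13/10  [CE ∥ BA ∩ EA ∥ CB]
4. B_y = -131/10  [CE ∥ BA ∩ EA ∥ CB]
   → B = (-13/10, -131/10)
5. F_x = -173/30  [line 2·x + 3·y + 1309/30 = 0 ∩ |FE|² = 65/18]
6. F_y = -107/10  [line 2·x + 3·y + 1309/30 = 0 ∩ |FE|² = 65/18]
   → F = (-173/30, -107/10)

A = (-43/10, -111/10)
B = (-13/10, -131/10)
F = (-173/30, -107/10)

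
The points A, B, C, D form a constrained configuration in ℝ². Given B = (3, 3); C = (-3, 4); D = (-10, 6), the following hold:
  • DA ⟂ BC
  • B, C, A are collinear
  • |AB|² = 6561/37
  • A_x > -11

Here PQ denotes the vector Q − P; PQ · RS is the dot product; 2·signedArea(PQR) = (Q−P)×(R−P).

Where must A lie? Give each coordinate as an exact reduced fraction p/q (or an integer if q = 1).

1. A_x = -375/37  [B, C, A are collinear ∩ DA ⟂ BC]
2. A_y = 192/37  [B, C, A are collinear ∩ DA ⟂ BC]
   → A = (-375/37, 192/37)

A = (-375/37, 192/37)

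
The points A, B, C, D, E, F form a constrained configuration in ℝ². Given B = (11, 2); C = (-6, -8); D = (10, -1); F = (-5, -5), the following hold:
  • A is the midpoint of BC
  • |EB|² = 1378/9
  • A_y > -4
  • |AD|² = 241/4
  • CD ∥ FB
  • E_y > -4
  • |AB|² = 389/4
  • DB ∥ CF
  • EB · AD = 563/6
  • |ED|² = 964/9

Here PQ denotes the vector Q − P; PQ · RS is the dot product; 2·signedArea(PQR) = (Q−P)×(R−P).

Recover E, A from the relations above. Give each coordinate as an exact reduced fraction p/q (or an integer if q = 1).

1. A_x = 5/2  [A is the midpoint of BC]
2. A_y = -3  [A is the midpoint of BC]
   → A = (5/2, -3)
3. E_x = 0  [line -15/2·x + -2·y + -22/3 = 0 ∩ |ED|² = 964/9]
4. E_y = -11/3  [line -15/2·x + -2·y + -22/3 = 0 ∩ |ED|² = 964/9]
   → E = (0, -11/3)

A = (5/2, -3)
E = (0, -11/3)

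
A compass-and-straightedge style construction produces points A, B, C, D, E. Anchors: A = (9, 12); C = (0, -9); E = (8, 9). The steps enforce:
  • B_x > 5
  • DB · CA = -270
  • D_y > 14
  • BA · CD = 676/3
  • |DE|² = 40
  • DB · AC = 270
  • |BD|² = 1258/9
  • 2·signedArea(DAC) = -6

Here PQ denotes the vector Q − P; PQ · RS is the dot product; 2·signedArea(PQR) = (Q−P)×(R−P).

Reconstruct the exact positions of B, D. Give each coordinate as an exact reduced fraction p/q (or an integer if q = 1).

B = (17/3, 4)
D = (10, 15)

1. D_x = 10  [line 21·x + -9·y + -75 = 0 ∩ |DE|² = 40]
2. D_y = 15  [line 21·x + -9·y + -75 = 0 ∩ |DE|² = 40]
   → D = (10, 15)
3. B_x = 17/3  [BA · CD = 676/3 ∩ DB · CA = -270]
4. B_y = 4  [BA · CD = 676/3 ∩ DB · CA = -270]
   → B = (17/3, 4)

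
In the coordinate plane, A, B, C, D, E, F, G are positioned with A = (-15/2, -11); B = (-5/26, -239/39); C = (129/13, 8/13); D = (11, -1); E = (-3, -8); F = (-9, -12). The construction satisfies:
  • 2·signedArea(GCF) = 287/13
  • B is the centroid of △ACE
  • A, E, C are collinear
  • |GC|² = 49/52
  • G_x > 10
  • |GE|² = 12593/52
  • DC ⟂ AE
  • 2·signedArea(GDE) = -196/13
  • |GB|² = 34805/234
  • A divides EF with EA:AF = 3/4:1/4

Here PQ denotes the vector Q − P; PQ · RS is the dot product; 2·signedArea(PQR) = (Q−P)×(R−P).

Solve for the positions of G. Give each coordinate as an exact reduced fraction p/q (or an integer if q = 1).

1. G_x = 136/13  [2·signedArea(GDE) = -196/13 ∩ 2·signedArea(GCF) = 287/13]
2. G_y = -5/26  [2·signedArea(GDE) = -196/13 ∩ 2·signedArea(GCF) = 287/13]
   → G = (136/13, -5/26)

G = (136/13, -5/26)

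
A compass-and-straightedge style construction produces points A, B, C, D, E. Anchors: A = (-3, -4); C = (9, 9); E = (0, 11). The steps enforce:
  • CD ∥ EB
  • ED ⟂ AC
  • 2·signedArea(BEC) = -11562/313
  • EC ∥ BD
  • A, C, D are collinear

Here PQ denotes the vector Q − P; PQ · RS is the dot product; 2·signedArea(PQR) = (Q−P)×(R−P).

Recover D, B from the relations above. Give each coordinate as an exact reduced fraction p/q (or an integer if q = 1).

1. D_x = 1833/313  [A, C, D are collinear ∩ ED ⟂ AC]
2. D_y = 1751/313  [A, C, D are collinear ∩ ED ⟂ AC]
   → D = (1833/313, 1751/313)
3. B_x = -984/313  [EC ∥ BD ∩ CD ∥ EB]
4. B_y = 2377/313  [EC ∥ BD ∩ CD ∥ EB]
   → B = (-984/313, 2377/313)

B = (-984/313, 2377/313)
D = (1833/313, 1751/313)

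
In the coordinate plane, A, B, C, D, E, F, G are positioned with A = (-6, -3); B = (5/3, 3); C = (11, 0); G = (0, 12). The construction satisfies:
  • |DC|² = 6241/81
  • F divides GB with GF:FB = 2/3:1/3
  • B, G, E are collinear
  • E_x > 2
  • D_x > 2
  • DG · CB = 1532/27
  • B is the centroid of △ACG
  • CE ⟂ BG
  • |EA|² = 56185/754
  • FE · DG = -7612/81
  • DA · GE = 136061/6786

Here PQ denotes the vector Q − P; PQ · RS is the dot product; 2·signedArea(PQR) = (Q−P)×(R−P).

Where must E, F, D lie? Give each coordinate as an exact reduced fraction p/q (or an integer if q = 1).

1. E_x = 1895/754  [B, G, E are collinear ∩ CE ⟂ BG]
2. E_y = -1185/754  [B, G, E are collinear ∩ CE ⟂ BG]
   → E = (1895/754, -1185/754)
3. F_x = 10/9  [F divides GB with GF:FB = 2/3:1/3]
4. F_y = 6  [F divides GB with GF:FB = 2/3:1/3]
   → F = (10/9, 6)
5. D_x = 20/9  [DA · GE = 136061/6786 ∩ DG · CB = 1532/27]
6. D_y = 0  [DA · GE = 136061/6786 ∩ DG · CB = 1532/27]
   → D = (20/9, 0)

D = (20/9, 0)
E = (1895/754, -1185/754)
F = (10/9, 6)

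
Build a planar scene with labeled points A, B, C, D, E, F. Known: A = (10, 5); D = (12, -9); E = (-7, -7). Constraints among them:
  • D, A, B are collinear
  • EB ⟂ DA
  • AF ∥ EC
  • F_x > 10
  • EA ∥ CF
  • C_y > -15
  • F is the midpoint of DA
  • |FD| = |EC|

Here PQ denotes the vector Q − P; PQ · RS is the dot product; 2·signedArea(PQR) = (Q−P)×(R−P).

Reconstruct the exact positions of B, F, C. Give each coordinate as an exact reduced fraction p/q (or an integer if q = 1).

B = (567/50, -219/50)
C = (-6, -14)
F = (11, -2)

1. B_x = 567/50  [D, A, B are collinear ∩ EB ⟂ DA]
2. B_y = -219/50  [D, A, B are collinear ∩ EB ⟂ DA]
   → B = (567/50, -219/50)
3. F_x = 11  [F is the midpoint of DA]
4. F_y = -2  [F is the midpoint of DA]
   → F = (11, -2)
5. C_x = -6  [EA ∥ CF ∩ AF ∥ EC]
6. C_y = -14  [EA ∥ CF ∩ AF ∥ EC]
   → C = (-6, -14)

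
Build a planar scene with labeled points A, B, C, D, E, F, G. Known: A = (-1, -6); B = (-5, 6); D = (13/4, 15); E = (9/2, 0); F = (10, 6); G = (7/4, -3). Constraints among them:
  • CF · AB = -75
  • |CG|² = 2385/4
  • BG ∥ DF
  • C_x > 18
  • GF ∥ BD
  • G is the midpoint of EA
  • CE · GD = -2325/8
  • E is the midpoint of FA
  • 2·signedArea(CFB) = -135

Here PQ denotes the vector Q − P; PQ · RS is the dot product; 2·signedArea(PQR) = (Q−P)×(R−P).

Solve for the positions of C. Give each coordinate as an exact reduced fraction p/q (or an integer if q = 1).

C = (73/4, 15)

1. C_x = 73/4  [CE · GD = -2325/8 ∩ CF · AB = -75]
2. C_y = 15  [CE · GD = -2325/8 ∩ CF · AB = -75]
   → C = (73/4, 15)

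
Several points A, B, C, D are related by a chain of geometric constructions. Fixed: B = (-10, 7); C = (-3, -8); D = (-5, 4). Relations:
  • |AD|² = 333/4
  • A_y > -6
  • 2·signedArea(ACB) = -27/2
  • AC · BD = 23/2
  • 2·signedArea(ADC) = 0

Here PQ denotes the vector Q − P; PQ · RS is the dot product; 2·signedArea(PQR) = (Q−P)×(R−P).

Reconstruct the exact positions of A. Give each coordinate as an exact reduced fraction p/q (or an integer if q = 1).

1. A_x = -7/2  [2·signedArea(ADC) = 0 ∩ AC · BD = 23/2]
2. A_y = -5  [2·signedArea(ADC) = 0 ∩ AC · BD = 23/2]
   → A = (-7/2, -5)

A = (-7/2, -5)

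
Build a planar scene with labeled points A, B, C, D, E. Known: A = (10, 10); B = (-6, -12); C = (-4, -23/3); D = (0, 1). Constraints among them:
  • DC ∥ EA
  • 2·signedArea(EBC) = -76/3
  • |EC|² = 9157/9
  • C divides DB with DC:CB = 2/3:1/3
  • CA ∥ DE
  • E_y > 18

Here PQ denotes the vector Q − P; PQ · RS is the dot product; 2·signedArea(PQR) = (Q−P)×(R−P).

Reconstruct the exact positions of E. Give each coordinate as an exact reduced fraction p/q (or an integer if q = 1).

1. E_x = 14  [DC ∥ EA ∩ CA ∥ DE]
2. E_y = 56/3  [DC ∥ EA ∩ CA ∥ DE]
   → E = (14, 56/3)

E = (14, 56/3)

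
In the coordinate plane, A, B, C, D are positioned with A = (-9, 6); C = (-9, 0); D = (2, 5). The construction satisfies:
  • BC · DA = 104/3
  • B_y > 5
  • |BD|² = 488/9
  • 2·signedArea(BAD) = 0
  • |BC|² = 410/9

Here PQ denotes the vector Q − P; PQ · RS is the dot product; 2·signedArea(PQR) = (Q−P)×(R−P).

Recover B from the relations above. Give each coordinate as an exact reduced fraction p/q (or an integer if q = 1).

1. B_x = -16/3  [2·signedArea(BAD) = 0 ∩ BC · DA = 104/3]
2. B_y = 17/3  [2·signedArea(BAD) = 0 ∩ BC · DA = 104/3]
   → B = (-16/3, 17/3)

B = (-16/3, 17/3)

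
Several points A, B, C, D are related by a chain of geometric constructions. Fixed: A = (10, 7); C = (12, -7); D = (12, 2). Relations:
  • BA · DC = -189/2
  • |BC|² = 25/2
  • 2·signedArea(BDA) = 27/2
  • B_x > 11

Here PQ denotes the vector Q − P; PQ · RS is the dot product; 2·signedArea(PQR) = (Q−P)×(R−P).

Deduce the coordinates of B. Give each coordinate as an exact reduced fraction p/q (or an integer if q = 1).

1. B_x = 23/2  [2·signedArea(BDA) = 27/2 ∩ BA · DC = -189/2]
2. B_y = -7/2  [2·signedArea(BDA) = 27/2 ∩ BA · DC = -189/2]
   → B = (23/2, -7/2)

B = (23/2, -7/2)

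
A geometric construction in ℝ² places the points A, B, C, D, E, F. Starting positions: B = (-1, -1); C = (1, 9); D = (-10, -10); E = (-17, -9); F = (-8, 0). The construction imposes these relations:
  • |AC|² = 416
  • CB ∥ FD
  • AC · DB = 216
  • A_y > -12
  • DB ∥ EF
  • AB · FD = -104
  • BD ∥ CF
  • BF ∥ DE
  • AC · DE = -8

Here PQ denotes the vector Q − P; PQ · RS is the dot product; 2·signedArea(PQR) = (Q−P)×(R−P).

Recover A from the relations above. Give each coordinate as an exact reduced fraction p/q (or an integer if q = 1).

1. A_x = -3  [AB · FD = -104 ∩ AC · DE = -8]
2. A_y = -11  [AB · FD = -104 ∩ AC · DE = -8]
   → A = (-3, -11)

A = (-3, -11)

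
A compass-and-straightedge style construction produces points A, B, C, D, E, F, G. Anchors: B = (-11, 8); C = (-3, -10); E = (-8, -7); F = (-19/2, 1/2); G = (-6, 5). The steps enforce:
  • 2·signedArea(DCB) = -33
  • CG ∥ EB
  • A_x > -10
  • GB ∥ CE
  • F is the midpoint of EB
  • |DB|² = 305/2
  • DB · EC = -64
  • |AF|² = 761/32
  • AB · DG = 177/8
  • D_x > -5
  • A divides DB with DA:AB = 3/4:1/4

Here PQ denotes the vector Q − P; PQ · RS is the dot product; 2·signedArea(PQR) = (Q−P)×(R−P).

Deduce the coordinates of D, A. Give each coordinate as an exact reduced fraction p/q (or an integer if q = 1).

1. D_x = -9/2  [DB · EC = -64 ∩ 2·signedArea(DCB) = -33]
2. D_y = -5/2  [DB · EC = -64 ∩ 2·signedArea(DCB) = -33]
   → D = (-9/2, -5/2)
3. A_x = -75/8  [A divides DB with DA:AB = 3/4:1/4]
4. A_y = 43/8  [A divides DB with DA:AB = 3/4:1/4]
   → A = (-75/8, 43/8)

A = (-75/8, 43/8)
D = (-9/2, -5/2)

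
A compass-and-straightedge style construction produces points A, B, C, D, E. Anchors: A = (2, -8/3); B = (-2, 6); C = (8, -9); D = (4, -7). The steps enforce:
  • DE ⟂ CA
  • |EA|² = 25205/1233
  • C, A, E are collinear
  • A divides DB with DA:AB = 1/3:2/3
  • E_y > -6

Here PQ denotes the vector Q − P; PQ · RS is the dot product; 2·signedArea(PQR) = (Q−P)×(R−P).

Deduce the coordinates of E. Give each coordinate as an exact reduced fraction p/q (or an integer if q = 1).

E = (700/137, -815/137)

1. E_x = 700/137  [C, A, E are collinear ∩ DE ⟂ CA]
2. E_y = -815/137  [C, A, E are collinear ∩ DE ⟂ CA]
   → E = (700/137, -815/137)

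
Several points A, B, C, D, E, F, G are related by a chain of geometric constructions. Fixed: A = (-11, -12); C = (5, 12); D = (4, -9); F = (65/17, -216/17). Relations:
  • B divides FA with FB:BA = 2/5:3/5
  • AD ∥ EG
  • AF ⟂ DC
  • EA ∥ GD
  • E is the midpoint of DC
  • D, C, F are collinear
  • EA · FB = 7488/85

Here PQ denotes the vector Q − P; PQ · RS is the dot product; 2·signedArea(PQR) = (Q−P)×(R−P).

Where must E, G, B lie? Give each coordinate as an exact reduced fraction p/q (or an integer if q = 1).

B = (-179/85, -1056/85)
E = (9/2, 3/2)
G = (39/2, 9/2)

1. E_x = 9/2  [E is the midpoint of DC]
2. E_y = 3/2  [E is the midpoint of DC]
   → E = (9/2, 3/2)
3. G_x = 39/2  [EA ∥ GD ∩ AD ∥ EG]
4. G_y = 9/2  [EA ∥ GD ∩ AD ∥ EG]
   → G = (39/2, 9/2)
5. B_x = -179/85  [B divides FA with FB:BA = 2/5:3/5]
6. B_y = -1056/85  [B divides FA with FB:BA = 2/5:3/5]
   → B = (-179/85, -1056/85)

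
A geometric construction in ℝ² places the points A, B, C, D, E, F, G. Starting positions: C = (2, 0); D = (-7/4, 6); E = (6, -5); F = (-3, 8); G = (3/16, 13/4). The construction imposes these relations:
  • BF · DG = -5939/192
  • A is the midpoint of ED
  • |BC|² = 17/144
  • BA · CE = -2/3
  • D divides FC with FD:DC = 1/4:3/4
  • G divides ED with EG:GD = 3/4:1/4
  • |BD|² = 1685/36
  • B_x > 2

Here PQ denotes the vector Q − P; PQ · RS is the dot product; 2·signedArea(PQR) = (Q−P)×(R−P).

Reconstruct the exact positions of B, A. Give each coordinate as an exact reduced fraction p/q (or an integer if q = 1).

1. B_x = 25/12  [line -31/16·x + 11/4·y + 599/192 = 0 ∩ |BC|² = 17/144]
2. B_y = 1/3  [line -31/16·x + 11/4·y + 599/192 = 0 ∩ |BC|² = 17/144]
   → B = (25/12, 1/3)
3. A_x = 17/8  [BA · CE = -2/3 ∩ A is the midpoint of ED]
4. A_y = 1/2  [BA · CE = -2/3 ∩ A is the midpoint of ED]
   → A = (17/8, 1/2)

A = (17/8, 1/2)
B = (25/12, 1/3)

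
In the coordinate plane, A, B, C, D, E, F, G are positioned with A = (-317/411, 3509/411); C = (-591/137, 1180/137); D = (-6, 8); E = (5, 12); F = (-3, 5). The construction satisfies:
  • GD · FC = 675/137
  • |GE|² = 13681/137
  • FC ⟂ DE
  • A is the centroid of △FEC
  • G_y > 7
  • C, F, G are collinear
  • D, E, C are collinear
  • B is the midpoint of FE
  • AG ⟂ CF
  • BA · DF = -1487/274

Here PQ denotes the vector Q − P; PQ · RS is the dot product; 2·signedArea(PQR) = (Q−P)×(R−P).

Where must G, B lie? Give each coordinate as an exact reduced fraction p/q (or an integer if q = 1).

1. G_x = -531/137  [C, F, G are collinear ∩ AG ⟂ CF]
2. G_y = 1015/137  [C, F, G are collinear ∩ AG ⟂ CF]
   → G = (-531/137, 1015/137)
3. B_x = 1  [B is the midpoint of FE]
4. B_y = 17/2  [B is the midpoint of FE]
   → B = (1, 17/2)

B = (1, 17/2)
G = (-531/137, 1015/137)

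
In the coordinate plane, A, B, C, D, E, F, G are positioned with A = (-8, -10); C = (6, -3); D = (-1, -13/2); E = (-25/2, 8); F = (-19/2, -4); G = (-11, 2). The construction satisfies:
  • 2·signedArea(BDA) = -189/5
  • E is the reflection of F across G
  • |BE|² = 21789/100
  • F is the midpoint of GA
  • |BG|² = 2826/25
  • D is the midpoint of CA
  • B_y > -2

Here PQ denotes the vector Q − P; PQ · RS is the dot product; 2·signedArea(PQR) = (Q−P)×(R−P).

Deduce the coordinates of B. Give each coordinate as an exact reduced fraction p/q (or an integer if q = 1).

1. B_x = -4/5  [line 7/2·x + -7·y + -21/5 = 0 ∩ |BG|² = 2826/25]
2. B_y = -1  [line 7/2·x + -7·y + -21/5 = 0 ∩ |BG|² = 2826/25]
   → B = (-4/5, -1)

B = (-4/5, -1)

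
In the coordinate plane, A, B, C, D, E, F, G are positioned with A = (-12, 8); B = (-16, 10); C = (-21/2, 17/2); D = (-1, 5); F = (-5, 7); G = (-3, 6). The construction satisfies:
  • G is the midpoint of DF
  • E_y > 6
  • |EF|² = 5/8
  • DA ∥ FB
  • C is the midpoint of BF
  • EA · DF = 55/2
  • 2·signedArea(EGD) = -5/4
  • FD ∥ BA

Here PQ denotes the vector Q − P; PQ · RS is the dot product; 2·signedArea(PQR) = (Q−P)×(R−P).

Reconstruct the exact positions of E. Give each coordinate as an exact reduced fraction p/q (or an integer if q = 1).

E = (-23/4, 27/4)

1. E_x = -23/4  [2·signedArea(EGD) = -5/4 ∩ EA · DF = 55/2]
2. E_y = 27/4  [2·signedArea(EGD) = -5/4 ∩ EA · DF = 55/2]
   → E = (-23/4, 27/4)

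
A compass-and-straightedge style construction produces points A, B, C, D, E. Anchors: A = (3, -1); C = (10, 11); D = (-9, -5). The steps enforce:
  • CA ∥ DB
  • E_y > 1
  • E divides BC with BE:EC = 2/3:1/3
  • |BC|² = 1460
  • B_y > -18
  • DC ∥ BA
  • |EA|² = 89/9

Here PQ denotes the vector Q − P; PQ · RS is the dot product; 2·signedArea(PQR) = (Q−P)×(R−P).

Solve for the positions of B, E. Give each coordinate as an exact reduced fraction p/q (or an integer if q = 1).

1. B_x = -16  [DC ∥ BA ∩ CA ∥ DB]
2. B_y = -17  [DC ∥ BA ∩ CA ∥ DB]
   → B = (-16, -17)
3. E_x = 4/3  [E divides BC with BE:EC = 2/3:1/3]
4. E_y = 5/3  [E divides BC with BE:EC = 2/3:1/3]
   → E = (4/3, 5/3)

B = (-16, -17)
E = (4/3, 5/3)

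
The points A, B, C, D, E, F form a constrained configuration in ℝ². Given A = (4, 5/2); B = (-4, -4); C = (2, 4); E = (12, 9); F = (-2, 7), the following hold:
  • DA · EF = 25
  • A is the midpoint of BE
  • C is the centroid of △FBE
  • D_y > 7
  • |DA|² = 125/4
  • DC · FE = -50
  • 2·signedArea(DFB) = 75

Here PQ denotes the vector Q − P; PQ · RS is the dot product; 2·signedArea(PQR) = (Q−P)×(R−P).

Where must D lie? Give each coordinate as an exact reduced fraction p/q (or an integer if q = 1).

1. D_x = 5  [2·signedArea(DFB) = 75 ∩ DA · EF = 25]
2. D_y = 8  [2·signedArea(DFB) = 75 ∩ DA · EF = 25]
   → D = (5, 8)

D = (5, 8)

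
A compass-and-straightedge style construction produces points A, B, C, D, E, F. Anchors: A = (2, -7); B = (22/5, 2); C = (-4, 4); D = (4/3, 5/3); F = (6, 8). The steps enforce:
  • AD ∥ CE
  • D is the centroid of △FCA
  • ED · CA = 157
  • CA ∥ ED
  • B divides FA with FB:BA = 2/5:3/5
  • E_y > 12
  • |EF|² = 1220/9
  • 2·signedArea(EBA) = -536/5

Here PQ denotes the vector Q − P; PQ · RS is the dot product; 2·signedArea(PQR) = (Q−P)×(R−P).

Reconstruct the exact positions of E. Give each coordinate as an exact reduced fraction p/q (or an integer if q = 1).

E = (-14/3, 38/3)

1. E_x = -14/3  [CA ∥ ED ∩ AD ∥ CE]
2. E_y = 38/3  [CA ∥ ED ∩ AD ∥ CE]
   → E = (-14/3, 38/3)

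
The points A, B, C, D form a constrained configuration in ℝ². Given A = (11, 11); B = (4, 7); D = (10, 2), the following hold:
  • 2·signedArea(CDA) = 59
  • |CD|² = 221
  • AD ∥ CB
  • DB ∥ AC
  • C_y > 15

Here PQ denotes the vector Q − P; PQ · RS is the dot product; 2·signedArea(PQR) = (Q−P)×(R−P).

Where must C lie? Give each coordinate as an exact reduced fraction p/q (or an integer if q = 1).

C = (5, 16)

1. C_x = 5  [AD ∥ CB ∩ DB ∥ AC]
2. C_y = 16  [AD ∥ CB ∩ DB ∥ AC]
   → C = (5, 16)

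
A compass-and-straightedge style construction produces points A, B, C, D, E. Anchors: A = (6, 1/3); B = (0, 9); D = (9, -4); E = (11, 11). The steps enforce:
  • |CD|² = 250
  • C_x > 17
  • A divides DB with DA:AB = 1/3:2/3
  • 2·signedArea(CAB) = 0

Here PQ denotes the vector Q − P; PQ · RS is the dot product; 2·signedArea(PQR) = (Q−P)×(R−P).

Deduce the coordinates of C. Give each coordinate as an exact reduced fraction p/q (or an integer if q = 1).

1. C_x = 18  [line -26/3·x + -6·y + 54 = 0 ∩ |CD|² = 250]
2. C_y = -17  [line -26/3·x + -6·y + 54 = 0 ∩ |CD|² = 250]
   → C = (18, -17)

C = (18, -17)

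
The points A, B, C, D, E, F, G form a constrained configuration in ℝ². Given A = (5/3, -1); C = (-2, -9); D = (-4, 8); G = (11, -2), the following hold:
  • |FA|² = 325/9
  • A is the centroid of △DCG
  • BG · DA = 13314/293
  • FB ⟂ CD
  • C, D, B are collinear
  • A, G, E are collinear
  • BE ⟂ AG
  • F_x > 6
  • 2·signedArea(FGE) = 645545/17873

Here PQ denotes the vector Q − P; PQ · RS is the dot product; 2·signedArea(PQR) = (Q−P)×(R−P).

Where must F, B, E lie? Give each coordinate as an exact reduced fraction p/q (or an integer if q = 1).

B = (-710/293, -1583/293)
E = (-34145/17873, -11023/17873)
F = (20/3, -13/3)

1. B_x = -710/293  [C, D, B are collinear ∩ BG · DA = 13314/293]
2. B_y = -1583/293  [C, D, B are collinear ∩ BG · DA = 13314/293]
   → B = (-710/293, -1583/293)
3. E_x = -34145/17873  [A, G, E are collinear ∩ BE ⟂ AG]
4. E_y = -11023/17873  [A, G, E are collinear ∩ BE ⟂ AG]
   → E = (-34145/17873, -11023/17873)
5. F_x = 20/3  [2·signedArea(FGE) = 645545/17873 ∩ FB ⟂ CD]
6. F_y = -13/3  [2·signedArea(FGE) = 645545/17873 ∩ FB ⟂ CD]
   → F = (20/3, -13/3)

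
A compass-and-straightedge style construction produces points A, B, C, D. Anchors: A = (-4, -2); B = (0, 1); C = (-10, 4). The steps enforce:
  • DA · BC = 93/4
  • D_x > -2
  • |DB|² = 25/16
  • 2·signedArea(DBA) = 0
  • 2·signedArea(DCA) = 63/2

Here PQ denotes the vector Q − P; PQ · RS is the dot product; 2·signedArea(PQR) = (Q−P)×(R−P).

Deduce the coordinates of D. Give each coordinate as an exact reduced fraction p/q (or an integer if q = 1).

D = (-1, 1/4)

1. D_x = -1  [2·signedArea(DBA) = 0 ∩ 2·signedArea(DCA) = 63/2]
2. D_y = 1/4  [2·signedArea(DBA) = 0 ∩ 2·signedArea(DCA) = 63/2]
   → D = (-1, 1/4)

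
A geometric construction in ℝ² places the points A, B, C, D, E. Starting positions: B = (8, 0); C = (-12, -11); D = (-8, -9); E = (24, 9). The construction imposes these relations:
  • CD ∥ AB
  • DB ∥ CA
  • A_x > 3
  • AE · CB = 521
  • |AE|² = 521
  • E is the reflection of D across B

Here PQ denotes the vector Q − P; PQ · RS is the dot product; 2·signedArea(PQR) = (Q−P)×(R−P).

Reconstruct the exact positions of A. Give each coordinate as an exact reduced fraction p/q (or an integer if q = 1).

A = (4, -2)

1. A_x = 4  [CD ∥ AB ∩ DB ∥ CA]
2. A_y = -2  [CD ∥ AB ∩ DB ∥ CA]
   → A = (4, -2)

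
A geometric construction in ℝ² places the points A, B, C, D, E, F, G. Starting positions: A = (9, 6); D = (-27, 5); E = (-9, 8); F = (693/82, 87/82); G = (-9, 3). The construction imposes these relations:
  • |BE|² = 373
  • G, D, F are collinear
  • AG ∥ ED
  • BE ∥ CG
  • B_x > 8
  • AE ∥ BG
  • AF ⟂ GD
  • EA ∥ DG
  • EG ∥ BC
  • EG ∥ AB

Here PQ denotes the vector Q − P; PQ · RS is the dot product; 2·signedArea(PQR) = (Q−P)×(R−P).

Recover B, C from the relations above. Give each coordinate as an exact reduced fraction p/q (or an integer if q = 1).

1. B_x = 9  [AE ∥ BG ∩ EG ∥ AB]
2. B_y = 1  [AE ∥ BG ∩ EG ∥ AB]
   → B = (9, 1)
3. C_x = 9  [BE ∥ CG ∩ EG ∥ BC]
4. C_y = -4  [BE ∥ CG ∩ EG ∥ BC]
   → C = (9, -4)

B = (9, 1)
C = (9, -4)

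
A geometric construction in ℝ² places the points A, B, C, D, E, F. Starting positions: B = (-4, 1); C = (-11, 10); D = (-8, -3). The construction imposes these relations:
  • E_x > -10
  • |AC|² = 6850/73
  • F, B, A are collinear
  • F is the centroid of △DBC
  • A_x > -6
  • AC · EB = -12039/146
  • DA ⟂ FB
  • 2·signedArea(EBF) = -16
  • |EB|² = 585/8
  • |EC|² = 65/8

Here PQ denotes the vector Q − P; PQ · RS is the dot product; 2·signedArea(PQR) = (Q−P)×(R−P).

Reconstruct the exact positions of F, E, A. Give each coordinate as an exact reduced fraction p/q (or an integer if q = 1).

A = (-424/73, 133/73)
E = (-37/4, 31/4)
F = (-23/3, 8/3)

1. F_x = -23/3  [F is the centroid of △DBC]
2. F_y = 8/3  [F is the centroid of △DBC]
   → F = (-23/3, 8/3)
3. E_x = -37/4  [line -5/3·x + -11/3·y + 13 = 0 ∩ |EC|² = 65/8]
4. E_y = 31/4  [line -5/3·x + -11/3·y + 13 = 0 ∩ |EC|² = 65/8]
   → E = (-37/4, 31/4)
5. A_x = -424/73  [F, B, A are collinear ∩ DA ⟂ FB]
6. A_y = 133/73  [F, B, A are collinear ∩ DA ⟂ FB]
   → A = (-424/73, 133/73)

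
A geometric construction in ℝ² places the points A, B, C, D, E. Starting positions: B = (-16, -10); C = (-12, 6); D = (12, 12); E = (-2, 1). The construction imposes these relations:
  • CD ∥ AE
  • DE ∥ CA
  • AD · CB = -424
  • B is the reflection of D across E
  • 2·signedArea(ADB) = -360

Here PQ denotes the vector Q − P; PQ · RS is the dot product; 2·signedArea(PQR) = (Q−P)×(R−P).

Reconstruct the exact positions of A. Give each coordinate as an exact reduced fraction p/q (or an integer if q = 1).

A = (-26, -5)

1. A_x = -26  [CD ∥ AE ∩ DE ∥ CA]
2. A_y = -5  [CD ∥ AE ∩ DE ∥ CA]
   → A = (-26, -5)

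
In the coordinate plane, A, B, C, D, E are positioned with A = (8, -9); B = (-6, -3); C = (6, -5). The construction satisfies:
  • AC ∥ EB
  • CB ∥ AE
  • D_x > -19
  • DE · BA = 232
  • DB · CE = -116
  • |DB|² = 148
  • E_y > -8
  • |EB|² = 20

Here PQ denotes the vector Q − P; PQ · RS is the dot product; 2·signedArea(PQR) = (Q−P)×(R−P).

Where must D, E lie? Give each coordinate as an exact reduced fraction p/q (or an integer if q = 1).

D = (-18, -1)
E = (-4, -7)

1. E_x = -4  [AC ∥ EB ∩ CB ∥ AE]
2. E_y = -7  [AC ∥ EB ∩ CB ∥ AE]
   → E = (-4, -7)
3. D_x = -18  [DB · CE = -116 ∩ DE · BA = 232]
4. D_y = -1  [DB · CE = -116 ∩ DE · BA = 232]
   → D = (-18, -1)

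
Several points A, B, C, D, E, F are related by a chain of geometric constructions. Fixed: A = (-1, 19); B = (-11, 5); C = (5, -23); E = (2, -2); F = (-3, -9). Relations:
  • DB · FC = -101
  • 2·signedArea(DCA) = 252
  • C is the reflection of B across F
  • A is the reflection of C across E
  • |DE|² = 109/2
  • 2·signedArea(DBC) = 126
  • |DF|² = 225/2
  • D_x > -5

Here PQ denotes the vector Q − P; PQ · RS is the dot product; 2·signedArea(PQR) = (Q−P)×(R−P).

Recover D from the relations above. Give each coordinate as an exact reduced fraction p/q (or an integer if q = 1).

1. D_x = -9/2  [2·signedArea(DCA) = 252 ∩ 2·signedArea(DBC) = 126]
2. D_y = 3/2  [2·signedArea(DCA) = 252 ∩ 2·signedArea(DBC) = 126]
   → D = (-9/2, 3/2)

D = (-9/2, 3/2)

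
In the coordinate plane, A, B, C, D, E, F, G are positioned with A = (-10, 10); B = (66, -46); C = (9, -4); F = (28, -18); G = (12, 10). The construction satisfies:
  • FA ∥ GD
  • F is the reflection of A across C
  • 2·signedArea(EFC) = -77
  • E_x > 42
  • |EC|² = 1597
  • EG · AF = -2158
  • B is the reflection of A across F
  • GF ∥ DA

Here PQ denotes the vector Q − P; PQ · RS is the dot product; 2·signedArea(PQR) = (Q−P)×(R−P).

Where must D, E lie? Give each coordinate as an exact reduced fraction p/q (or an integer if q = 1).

1. D_x = -26  [GF ∥ DA ∩ FA ∥ GD]
2. D_y = 38  [GF ∥ DA ∩ FA ∥ GD]
   → D = (-26, 38)
3. E_x = 43  [2·signedArea(EFC) = -77 ∩ EG · AF = -2158]
4. E_y = -25  [2·signedArea(EFC) = -77 ∩ EG · AF = -2158]
   → E = (43, -25)

D = (-26, 38)
E = (43, -25)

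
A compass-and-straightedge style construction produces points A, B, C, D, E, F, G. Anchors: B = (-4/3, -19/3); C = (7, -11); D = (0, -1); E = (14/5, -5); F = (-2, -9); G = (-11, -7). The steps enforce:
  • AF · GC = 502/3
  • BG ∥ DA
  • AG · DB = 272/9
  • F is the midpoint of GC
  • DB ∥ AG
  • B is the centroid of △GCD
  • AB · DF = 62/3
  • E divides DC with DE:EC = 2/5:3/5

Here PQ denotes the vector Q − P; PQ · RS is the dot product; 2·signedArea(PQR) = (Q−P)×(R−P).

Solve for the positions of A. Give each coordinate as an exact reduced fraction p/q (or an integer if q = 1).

1. A_x = -29/3  [DB ∥ AG ∩ BG ∥ DA]
2. A_y = -5/3  [DB ∥ AG ∩ BG ∥ DA]
   → A = (-29/3, -5/3)

A = (-29/3, -5/3)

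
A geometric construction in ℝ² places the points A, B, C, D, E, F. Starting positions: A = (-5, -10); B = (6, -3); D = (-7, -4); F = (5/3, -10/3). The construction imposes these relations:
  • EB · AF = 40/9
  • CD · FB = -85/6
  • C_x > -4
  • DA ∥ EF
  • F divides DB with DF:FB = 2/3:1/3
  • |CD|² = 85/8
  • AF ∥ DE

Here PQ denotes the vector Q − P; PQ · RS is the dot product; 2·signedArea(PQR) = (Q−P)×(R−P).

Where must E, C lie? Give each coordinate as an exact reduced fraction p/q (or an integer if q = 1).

1. E_x = -1/3  [DA ∥ EF ∩ AF ∥ DE]
2. E_y = 8/3  [DA ∥ EF ∩ AF ∥ DE]
   → E = (-1/3, 8/3)
3. C_x = -15/4  [line -13/3·x + -1/3·y + -35/2 = 0 ∩ |CD|² = 85/8]
4. C_y = -15/4  [line -13/3·x + -1/3·y + -35/2 = 0 ∩ |CD|² = 85/8]
   → C = (-15/4, -15/4)

C = (-15/4, -15/4)
E = (-1/3, 8/3)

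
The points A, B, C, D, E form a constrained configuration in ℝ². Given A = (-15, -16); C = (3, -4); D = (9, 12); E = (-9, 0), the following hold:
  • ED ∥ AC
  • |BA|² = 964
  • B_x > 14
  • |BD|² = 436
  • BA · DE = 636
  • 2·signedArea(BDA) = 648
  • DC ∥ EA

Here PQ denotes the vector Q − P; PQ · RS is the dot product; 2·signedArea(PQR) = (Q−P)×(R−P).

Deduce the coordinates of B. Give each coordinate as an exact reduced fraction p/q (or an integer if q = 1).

1. B_x = 15  [BA · DE = 636 ∩ 2·signedArea(BDA) = 648]
2. B_y = -8  [BA · DE = 636 ∩ 2·signedArea(BDA) = 648]
   → B = (15, -8)

B = (15, -8)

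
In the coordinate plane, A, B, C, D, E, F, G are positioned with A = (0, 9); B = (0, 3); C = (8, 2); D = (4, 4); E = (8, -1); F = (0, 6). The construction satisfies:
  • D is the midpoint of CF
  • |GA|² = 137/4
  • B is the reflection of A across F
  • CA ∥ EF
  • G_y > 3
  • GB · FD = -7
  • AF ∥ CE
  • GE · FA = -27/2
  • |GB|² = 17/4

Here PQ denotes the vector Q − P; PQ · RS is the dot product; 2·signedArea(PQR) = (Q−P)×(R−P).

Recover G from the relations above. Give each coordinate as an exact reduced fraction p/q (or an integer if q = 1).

1. G_x = 2  [GE · FA = -27/2 ∩ GB · FD = -7]
2. G_y = 7/2  [GE · FA = -27/2 ∩ GB · FD = -7]
   → G = (2, 7/2)

G = (2, 7/2)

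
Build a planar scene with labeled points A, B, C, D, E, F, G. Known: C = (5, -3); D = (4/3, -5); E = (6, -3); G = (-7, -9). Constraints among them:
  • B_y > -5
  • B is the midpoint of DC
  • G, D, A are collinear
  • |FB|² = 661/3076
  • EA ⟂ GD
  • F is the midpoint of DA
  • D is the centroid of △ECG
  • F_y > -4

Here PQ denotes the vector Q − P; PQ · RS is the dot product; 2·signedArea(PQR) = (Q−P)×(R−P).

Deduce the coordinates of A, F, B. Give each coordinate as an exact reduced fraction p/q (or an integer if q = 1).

1. A_x = 4542/769  [G, D, A are collinear ∩ EA ⟂ GD]
2. A_y = -2157/769  [G, D, A are collinear ∩ EA ⟂ GD]
   → A = (4542/769, -2157/769)
3. F_x = 8351/2307  [F is the midpoint of DA]
4. F_y = -3001/769  [F is the midpoint of DA]
   → F = (8351/2307, -3001/769)
5. B_x = 19/6  [B is the midpoint of DC]
6. B_y = -4  [B is the midpoint of DC]
   → B = (19/6, -4)

A = (4542/769, -2157/769)
B = (19/6, -4)
F = (8351/2307, -3001/769)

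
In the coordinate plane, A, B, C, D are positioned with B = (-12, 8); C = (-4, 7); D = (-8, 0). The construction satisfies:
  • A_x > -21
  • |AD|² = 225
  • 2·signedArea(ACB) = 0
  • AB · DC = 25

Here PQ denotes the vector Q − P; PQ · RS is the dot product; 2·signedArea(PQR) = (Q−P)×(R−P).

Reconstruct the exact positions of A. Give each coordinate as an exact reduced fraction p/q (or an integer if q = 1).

A = (-20, 9)

1. A_x = -20  [2·signedArea(ACB) = 0 ∩ AB · DC = 25]
2. A_y = 9  [2·signedArea(ACB) = 0 ∩ AB · DC = 25]
   → A = (-20, 9)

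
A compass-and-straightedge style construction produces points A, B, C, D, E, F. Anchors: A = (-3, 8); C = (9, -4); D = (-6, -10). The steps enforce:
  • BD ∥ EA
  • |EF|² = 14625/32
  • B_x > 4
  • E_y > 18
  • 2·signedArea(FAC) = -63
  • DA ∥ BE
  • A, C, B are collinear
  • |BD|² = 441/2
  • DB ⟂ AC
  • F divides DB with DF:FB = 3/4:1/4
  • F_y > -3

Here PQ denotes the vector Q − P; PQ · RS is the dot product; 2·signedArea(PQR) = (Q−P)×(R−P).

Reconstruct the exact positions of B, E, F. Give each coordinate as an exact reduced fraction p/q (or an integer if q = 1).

B = (9/2, 1/2)
E = (15/2, 37/2)
F = (15/8, -17/8)

1. B_x = 9/2  [A, C, B are collinear ∩ DB ⟂ AC]
2. B_y = 1/2  [A, C, B are collinear ∩ DB ⟂ AC]
   → B = (9/2, 1/2)
3. E_x = 15/2  [BD ∥ EA ∩ DA ∥ BE]
4. E_y = 37/2  [BD ∥ EA ∩ DA ∥ BE]
   → E = (15/2, 37/2)
5. F_x = 15/8  [F divides DB with DF:FB = 3/4:1/4]
6. F_y = -17/8  [F divides DB with DF:FB = 3/4:1/4]
   → F = (15/8, -17/8)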